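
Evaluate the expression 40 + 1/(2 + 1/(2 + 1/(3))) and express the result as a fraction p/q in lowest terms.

Use the convergent recurrence hₖ = aₖ·hₖ₋₁ + hₖ₋₂ (and likewise for the denominators kₖ):
a_0 = 40: 40/1
a_1 = 2: 81/2
a_2 = 2: 202/5
a_3 = 3: 687/17

687/17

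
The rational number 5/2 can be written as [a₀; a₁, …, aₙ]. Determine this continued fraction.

5 = 2·2 + 1, so a_0 = 2
2 = 2·1 + 0, so a_1 = 2

[2; 2]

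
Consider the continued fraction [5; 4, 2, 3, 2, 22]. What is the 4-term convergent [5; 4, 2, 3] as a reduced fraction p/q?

Work from the innermost term outward:
Start with 3.
2 + 1/(3/1) = 2 + 1/3 = 7/3
4 + 1/(7/3) = 4 + 3/7 = 31/7
5 + 1/(31/7) = 5 + 7/31 = 162/31

162/31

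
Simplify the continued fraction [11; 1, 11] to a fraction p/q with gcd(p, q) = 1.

143/12

Starting at the tail and folding back:
Start with 11.
1 + 1/(11/1) = 1 + 1/11 = 12/11
11 + 1/(12/11) = 11 + 11/12 = 143/12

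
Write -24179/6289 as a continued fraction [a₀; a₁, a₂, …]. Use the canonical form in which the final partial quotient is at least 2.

⌊-24179/6289⌋ = -4, remainder 977
⌊6289/977⌋ = 6, remainder 427
⌊977/427⌋ = 2, remainder 123
⌊427/123⌋ = 3, remainder 58
⌊123/58⌋ = 2, remainder 7
⌊58/7⌋ = 8, remainder 2
⌊7/2⌋ = 3, remainder 1
⌊2/1⌋ = 2, remainder 0

[-4; 6, 2, 3, 2, 8, 3, 2]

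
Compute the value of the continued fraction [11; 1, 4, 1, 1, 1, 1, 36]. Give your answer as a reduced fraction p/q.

12117/1025

Start with 36.
1 + 1/(36/1) = 1 + 1/36 = 37/36
1 + 1/(37/36) = 1 + 36/37 = 73/37
1 + 1/(73/37) = 1 + 37/73 = 110/73
1 + 1/(110/73) = 1 + 73/110 = 183/110
4 + 1/(183/110) = 4 + 110/183 = 842/183
1 + 1/(842/183) = 1 + 183/842 = 1025/842
11 + 1/(1025/842) = 11 + 842/1025 = 12117/1025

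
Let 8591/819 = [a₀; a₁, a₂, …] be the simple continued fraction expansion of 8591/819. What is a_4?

Run the Euclidean algorithm, recording each quotient:
8591 ÷ 819 → quotient 10, remainder 401
819 ÷ 401 → quotient 2, remainder 17
401 ÷ 17 → quotient 23, remainder 10
17 ÷ 10 → quotient 1, remainder 7
10 ÷ 7 → quotient 1, remainder 3

1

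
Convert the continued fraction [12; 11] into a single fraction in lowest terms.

Starting at the tail and folding back:
Start with 11.
12 + 1/(11/1) = 12 + 1/11 = 133/11

133/11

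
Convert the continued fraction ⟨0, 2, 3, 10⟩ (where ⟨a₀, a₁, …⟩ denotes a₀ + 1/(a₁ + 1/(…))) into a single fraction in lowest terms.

a_0 = 0: 0/1
a_1 = 2: 1/2
a_2 = 3: 3/7
a_3 = 10: 31/72

31/72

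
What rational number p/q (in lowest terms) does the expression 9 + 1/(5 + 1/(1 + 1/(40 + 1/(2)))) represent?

4547/496

a_0 = 9: 9/1
a_1 = 5: 46/5
a_2 = 1: 55/6
a_3 = 40: 2246/245
a_4 = 2: 4547/496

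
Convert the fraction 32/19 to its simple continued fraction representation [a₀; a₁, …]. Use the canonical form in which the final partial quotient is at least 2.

[1; 1, 2, 6]

Run the Euclidean algorithm, recording each quotient:
⌊32/19⌋ = 1, remainder 13
⌊19/13⌋ = 1, remainder 6
⌊13/6⌋ = 2, remainder 1
⌊6/1⌋ = 6, remainder 0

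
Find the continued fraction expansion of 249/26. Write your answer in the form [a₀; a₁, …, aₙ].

[9; 1, 1, 2, 1, 3]

⌊249/26⌋ = 9, remainder 15
⌊26/15⌋ = 1, remainder 11
⌊15/11⌋ = 1, remainder 4
⌊11/4⌋ = 2, remainder 3
⌊4/3⌋ = 1, remainder 1
⌊3/1⌋ = 3, remainder 0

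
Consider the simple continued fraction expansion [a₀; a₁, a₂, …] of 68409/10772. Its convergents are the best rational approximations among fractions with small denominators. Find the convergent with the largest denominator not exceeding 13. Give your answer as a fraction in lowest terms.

List convergents until the denominator exceeds the bound:
a_0 = 6: 6/1  (≤ bound)
a_1 = 2: 13/2  (≤ bound)
a_2 = 1: 19/3  (≤ bound)
a_3 = 5: 108/17  (> 13, stop)

19/3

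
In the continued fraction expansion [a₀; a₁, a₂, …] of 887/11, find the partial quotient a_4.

3

887 ÷ 11 → quotient 80, remainder 7
11 ÷ 7 → quotient 1, remainder 4
7 ÷ 4 → quotient 1, remainder 3
4 ÷ 3 → quotient 1, remainder 1
3 ÷ 1 → quotient 3, remainder 0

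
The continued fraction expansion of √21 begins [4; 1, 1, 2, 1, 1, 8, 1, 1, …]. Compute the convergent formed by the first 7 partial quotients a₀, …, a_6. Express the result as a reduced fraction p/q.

472/103

Starting at the tail and folding back:
Start with 8.
1 + 1/(8/1) = 1 + 1/8 = 9/8
1 + 1/(9/8) = 1 + 8/9 = 17/9
2 + 1/(17/9) = 2 + 9/17 = 43/17
1 + 1/(43/17) = 1 + 17/43 = 60/43
1 + 1/(60/43) = 1 + 43/60 = 103/60
4 + 1/(103/60) = 4 + 60/103 = 472/103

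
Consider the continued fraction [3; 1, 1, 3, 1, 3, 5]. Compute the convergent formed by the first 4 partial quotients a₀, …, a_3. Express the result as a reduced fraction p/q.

25/7

a_0 = 3: 3/1
a_1 = 1: 4/1
a_2 = 1: 7/2
a_3 = 3: 25/7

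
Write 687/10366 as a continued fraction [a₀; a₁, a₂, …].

⌊687/10366⌋ = 0, remainder 687
⌊10366/687⌋ = 15, remainder 61
⌊687/61⌋ = 11, remainder 16
⌊61/16⌋ = 3, remainder 13
⌊16/13⌋ = 1, remainder 3
⌊13/3⌋ = 4, remainder 1
⌊3/1⌋ = 3, remainder 0

[0; 15, 11, 3, 1, 4, 3]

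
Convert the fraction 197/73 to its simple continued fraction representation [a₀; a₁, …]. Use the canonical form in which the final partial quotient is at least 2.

[2; 1, 2, 3, 7]

197 ÷ 73 → quotient 2, remainder 51
73 ÷ 51 → quotient 1, remainder 22
51 ÷ 22 → quotient 2, remainder 7
22 ÷ 7 → quotient 3, remainder 1
7 ÷ 1 → quotient 7, remainder 0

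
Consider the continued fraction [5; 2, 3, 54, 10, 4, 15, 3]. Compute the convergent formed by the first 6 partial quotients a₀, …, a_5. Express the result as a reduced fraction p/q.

84735/15608

Start with 4.
10 + 1/(4/1) = 10 + 1/4 = 41/4
54 + 1/(41/4) = 54 + 4/41 = 2218/41
3 + 1/(2218/41) = 3 + 41/2218 = 6695/2218
2 + 1/(6695/2218) = 2 + 2218/6695 = 15608/6695
5 + 1/(15608/6695) = 5 + 6695/15608 = 84735/15608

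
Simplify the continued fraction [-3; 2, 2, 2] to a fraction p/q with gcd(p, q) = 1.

Start with 2.
2 + 1/(2/1) = 2 + 1/2 = 5/2
2 + 1/(5/2) = 2 + 2/5 = 12/5
-3 + 1/(12/5) = -3 + 5/12 = -31/12

-31/12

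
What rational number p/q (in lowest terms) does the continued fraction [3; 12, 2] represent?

a_0 = 3: 3/1
a_1 = 12: 37/12
a_2 = 2: 77/25

77/25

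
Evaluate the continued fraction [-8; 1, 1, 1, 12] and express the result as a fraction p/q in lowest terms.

Start with 12.
1 + 1/(12/1) = 1 + 1/12 = 13/12
1 + 1/(13/12) = 1 + 12/13 = 25/13
1 + 1/(25/13) = 1 + 13/25 = 38/25
-8 + 1/(38/25) = -8 + 25/38 = -279/38

-279/38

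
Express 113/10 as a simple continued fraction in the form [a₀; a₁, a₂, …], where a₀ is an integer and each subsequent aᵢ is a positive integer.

[11; 3, 3]

Apply division with remainder until the remainder is 0:
113 = 11·10 + 3, so a_0 = 11
10 = 3·3 + 1, so a_1 = 3
3 = 3·1 + 0, so a_2 = 3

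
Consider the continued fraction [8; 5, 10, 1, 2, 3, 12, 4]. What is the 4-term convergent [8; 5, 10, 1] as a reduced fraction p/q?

Starting at the tail and folding back:
Start with 1.
10 + 1/(1/1) = 10 + 1/1 = 11/1
5 + 1/(11/1) = 5 + 1/11 = 56/11
8 + 1/(56/11) = 8 + 11/56 = 459/56

459/56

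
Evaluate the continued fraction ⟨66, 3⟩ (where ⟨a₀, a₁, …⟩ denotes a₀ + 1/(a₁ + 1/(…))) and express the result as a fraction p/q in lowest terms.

Start with 3.
66 + 1/(3/1) = 66 + 1/3 = 199/3

199/3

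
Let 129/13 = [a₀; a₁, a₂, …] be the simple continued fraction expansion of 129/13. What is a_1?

129 = 9·13 + 12, so a_0 = 9
13 = 1·12 + 1, so a_1 = 1

1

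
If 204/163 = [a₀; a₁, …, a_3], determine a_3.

40

⌊204/163⌋ = 1, remainder 41
⌊163/41⌋ = 3, remainder 40
⌊41/40⌋ = 1, remainder 1
⌊40/1⌋ = 40, remainder 0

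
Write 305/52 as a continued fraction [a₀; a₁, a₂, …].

[5; 1, 6, 2, 3]

⌊305/52⌋ = 5, remainder 45
⌊52/45⌋ = 1, remainder 7
⌊45/7⌋ = 6, remainder 3
⌊7/3⌋ = 2, remainder 1
⌊3/1⌋ = 3, remainder 0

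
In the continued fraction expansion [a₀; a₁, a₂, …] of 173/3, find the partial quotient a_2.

2

Run the Euclidean algorithm, recording each quotient:
173 ÷ 3 → quotient 57, remainder 2
3 ÷ 2 → quotient 1, remainder 1
2 ÷ 1 → quotient 2, remainder 0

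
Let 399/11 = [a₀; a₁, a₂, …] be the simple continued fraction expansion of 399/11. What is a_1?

Repeatedly divide and take the remainder:
399 = 36·11 + 3, so a_0 = 36
11 = 3·3 + 2, so a_1 = 3

3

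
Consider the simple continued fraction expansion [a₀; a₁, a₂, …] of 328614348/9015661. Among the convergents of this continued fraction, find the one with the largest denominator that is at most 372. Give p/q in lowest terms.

a_0 = 36: 36/1  (≤ bound)
a_1 = 2: 73/2  (≤ bound)
a_2 = 4: 328/9  (≤ bound)
a_3 = 2: 729/20  (≤ bound)
a_4 = 3: 2515/69  (≤ bound)
a_5 = 50: 126479/3470  (> 372, stop)

2515/69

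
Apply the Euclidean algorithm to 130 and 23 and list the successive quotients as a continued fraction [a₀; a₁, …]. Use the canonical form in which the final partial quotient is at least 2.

130 = 5·23 + 15, so a_0 = 5
23 = 1·15 + 8, so a_1 = 1
15 = 1·8 + 7, so a_2 = 1
8 = 1·7 + 1, so a_3 = 1
7 = 7·1 + 0, so a_4 = 7

[5; 1, 1, 1, 7]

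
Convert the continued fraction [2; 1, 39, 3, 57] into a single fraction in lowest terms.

Use the convergent recurrence hₖ = aₖ·hₖ₋₁ + hₖ₋₂ (and likewise for the denominators kₖ):
a_0 = 2: 2/1
a_1 = 1: 3/1
a_2 = 39: 119/40
a_3 = 3: 360/121
a_4 = 57: 20639/6937

20639/6937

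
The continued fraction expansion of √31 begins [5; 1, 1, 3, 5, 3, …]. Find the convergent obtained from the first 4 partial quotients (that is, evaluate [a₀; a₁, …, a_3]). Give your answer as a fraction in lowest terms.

39/7

Compute successive convergents:
a_0 = 5: 5/1
a_1 = 1: 6/1
a_2 = 1: 11/2
a_3 = 3: 39/7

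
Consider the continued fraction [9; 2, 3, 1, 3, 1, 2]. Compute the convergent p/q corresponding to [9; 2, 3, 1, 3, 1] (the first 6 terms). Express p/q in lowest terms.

406/43

Start with 1.
3 + 1/(1/1) = 3 + 1/1 = 4/1
1 + 1/(4/1) = 1 + 1/4 = 5/4
3 + 1/(5/4) = 3 + 4/5 = 19/5
2 + 1/(19/5) = 2 + 5/19 = 43/19
9 + 1/(43/19) = 9 + 19/43 = 406/43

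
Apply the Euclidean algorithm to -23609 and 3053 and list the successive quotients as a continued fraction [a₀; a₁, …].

[-8; 3, 1, 2, 1, 14, 1, 12]

-23609 ÷ 3053 → quotient -8, remainder 815
3053 ÷ 815 → quotient 3, remainder 608
815 ÷ 608 → quotient 1, remainder 207
608 ÷ 207 → quotient 2, remainder 194
207 ÷ 194 → quotient 1, remainder 13
194 ÷ 13 → quotient 14, remainder 12
13 ÷ 12 → quotient 1, remainder 1
12 ÷ 1 → quotient 12, remainder 0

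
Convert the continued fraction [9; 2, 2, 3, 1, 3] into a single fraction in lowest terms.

781/83

Build up convergents one term at a time:
a_0 = 9: 9/1
a_1 = 2: 19/2
a_2 = 2: 47/5
a_3 = 3: 160/17
a_4 = 1: 207/22
a_5 = 3: 781/83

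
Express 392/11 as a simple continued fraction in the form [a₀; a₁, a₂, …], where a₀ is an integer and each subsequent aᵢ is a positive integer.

[35; 1, 1, 1, 3]

392 = 35·11 + 7, so a_0 = 35
11 = 1·7 + 4, so a_1 = 1
7 = 1·4 + 3, so a_2 = 1
4 = 1·3 + 1, so a_3 = 1
3 = 3·1 + 0, so a_4 = 3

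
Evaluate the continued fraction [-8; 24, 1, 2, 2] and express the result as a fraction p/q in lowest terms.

-1377/173

a_0 = -8: -8/1
a_1 = 24: -191/24
a_2 = 1: -199/25
a_3 = 2: -589/74
a_4 = 2: -1377/173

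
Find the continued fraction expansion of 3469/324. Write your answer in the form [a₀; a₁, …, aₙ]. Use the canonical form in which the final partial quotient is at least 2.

3469 ÷ 324 → quotient 10, remainder 229
324 ÷ 229 → quotient 1, remainder 95
229 ÷ 95 → quotient 2, remainder 39
95 ÷ 39 → quotient 2, remainder 17
39 ÷ 17 → quotient 2, remainder 5
17 ÷ 5 → quotient 3, remainder 2
5 ÷ 2 → quotient 2, remainder 1
2 ÷ 1 → quotient 2, remainder 0

[10; 1, 2, 2, 2, 3, 2, 2]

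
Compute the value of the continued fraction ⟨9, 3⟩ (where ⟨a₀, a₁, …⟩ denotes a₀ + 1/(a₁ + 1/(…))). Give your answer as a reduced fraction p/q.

Start with 3.
9 + 1/(3/1) = 9 + 1/3 = 28/3

28/3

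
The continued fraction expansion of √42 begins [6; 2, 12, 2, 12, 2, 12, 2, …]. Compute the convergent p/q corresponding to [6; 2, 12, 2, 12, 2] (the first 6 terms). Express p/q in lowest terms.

8749/1350

Work from the innermost term outward:
Start with 2.
12 + 1/(2/1) = 12 + 1/2 = 25/2
2 + 1/(25/2) = 2 + 2/25 = 52/25
12 + 1/(52/25) = 12 + 25/52 = 649/52
2 + 1/(649/52) = 2 + 52/649 = 1350/649
6 + 1/(1350/649) = 6 + 649/1350 = 8749/1350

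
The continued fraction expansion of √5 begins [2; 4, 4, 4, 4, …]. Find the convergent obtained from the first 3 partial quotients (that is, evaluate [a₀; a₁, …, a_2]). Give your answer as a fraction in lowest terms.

38/17

a_0 = 2: 2/1
a_1 = 4: 9/4
a_2 = 4: 38/17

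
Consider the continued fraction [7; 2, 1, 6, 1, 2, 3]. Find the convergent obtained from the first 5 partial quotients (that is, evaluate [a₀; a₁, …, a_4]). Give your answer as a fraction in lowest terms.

Collapse the nested fraction from the inside out:
Start with 1.
6 + 1/(1/1) = 6 + 1/1 = 7/1
1 + 1/(7/1) = 1 + 1/7 = 8/7
2 + 1/(8/7) = 2 + 7/8 = 23/8
7 + 1/(23/8) = 7 + 8/23 = 169/23

169/23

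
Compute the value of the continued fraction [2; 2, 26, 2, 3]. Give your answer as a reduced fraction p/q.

939/377

Starting at the tail and folding back:
Start with 3.
2 + 1/(3/1) = 2 + 1/3 = 7/3
26 + 1/(7/3) = 26 + 3/7 = 185/7
2 + 1/(185/7) = 2 + 7/185 = 377/185
2 + 1/(377/185) = 2 + 185/377 = 939/377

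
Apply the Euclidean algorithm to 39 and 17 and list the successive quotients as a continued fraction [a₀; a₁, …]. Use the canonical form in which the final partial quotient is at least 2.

[2; 3, 2, 2]

Repeatedly divide and take the remainder:
39 = 2·17 + 5, so a_0 = 2
17 = 3·5 + 2, so a_1 = 3
5 = 2·2 + 1, so a_2 = 2
2 = 2·1 + 0, so a_3 = 2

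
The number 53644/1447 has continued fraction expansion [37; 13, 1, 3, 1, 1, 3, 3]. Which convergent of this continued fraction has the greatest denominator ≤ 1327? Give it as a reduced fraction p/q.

List convergents until the denominator exceeds the bound:
a_0 = 37: 37/1  (≤ bound)
a_1 = 13: 482/13  (≤ bound)
a_2 = 1: 519/14  (≤ bound)
a_3 = 3: 2039/55  (≤ bound)
a_4 = 1: 2558/69  (≤ bound)
a_5 = 1: 4597/124  (≤ bound)
a_6 = 3: 16349/441  (≤ bound)
a_7 = 3: 53644/1447  (> 1327, stop)

16349/441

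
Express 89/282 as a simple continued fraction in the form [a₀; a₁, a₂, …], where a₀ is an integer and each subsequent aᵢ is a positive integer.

89 ÷ 282 → quotient 0, remainder 89
282 ÷ 89 → quotient 3, remainder 15
89 ÷ 15 → quotient 5, remainder 14
15 ÷ 14 → quotient 1, remainder 1
14 ÷ 1 → quotient 14, remainder 0

[0; 3, 5, 1, 14]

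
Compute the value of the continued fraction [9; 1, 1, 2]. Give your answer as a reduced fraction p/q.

48/5

Compute successive convergents:
a_0 = 9: 9/1
a_1 = 1: 10/1
a_2 = 1: 19/2
a_3 = 2: 48/5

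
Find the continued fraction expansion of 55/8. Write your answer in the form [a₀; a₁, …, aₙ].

55 ÷ 8 → quotient 6, remainder 7
8 ÷ 7 → quotient 1, remainder 1
7 ÷ 1 → quotient 7, remainder 0

[6; 1, 7]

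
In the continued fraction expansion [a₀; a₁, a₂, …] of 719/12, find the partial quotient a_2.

11

⌊719/12⌋ = 59, remainder 11
⌊12/11⌋ = 1, remainder 1
⌊11/1⌋ = 11, remainder 0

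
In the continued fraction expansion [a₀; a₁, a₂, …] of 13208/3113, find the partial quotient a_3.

⌊13208/3113⌋ = 4, remainder 756
⌊3113/756⌋ = 4, remainder 89
⌊756/89⌋ = 8, remainder 44
⌊89/44⌋ = 2, remainder 1

2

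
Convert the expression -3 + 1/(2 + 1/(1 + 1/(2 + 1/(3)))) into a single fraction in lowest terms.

-71/27

a_0 = -3: -3/1
a_1 = 2: -5/2
a_2 = 1: -8/3
a_3 = 2: -21/8
a_4 = 3: -71/27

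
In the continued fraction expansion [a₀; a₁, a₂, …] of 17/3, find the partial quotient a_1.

1

Apply division with remainder until the remainder is 0:
17 ÷ 3 → quotient 5, remainder 2
3 ÷ 2 → quotient 1, remainder 1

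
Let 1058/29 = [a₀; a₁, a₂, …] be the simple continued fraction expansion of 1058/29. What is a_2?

1058 = 36·29 + 14, so a_0 = 36
29 = 2·14 + 1, so a_1 = 2
14 = 14·1 + 0, so a_2 = 14

14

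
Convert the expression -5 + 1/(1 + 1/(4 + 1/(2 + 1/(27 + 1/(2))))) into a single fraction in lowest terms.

-2572/615

Starting at the tail and folding back:
Start with 2.
27 + 1/(2/1) = 27 + 1/2 = 55/2
2 + 1/(55/2) = 2 + 2/55 = 112/55
4 + 1/(112/55) = 4 + 55/112 = 503/112
1 + 1/(503/112) = 1 + 112/503 = 615/503
-5 + 1/(615/503) = -5 + 503/615 = -2572/615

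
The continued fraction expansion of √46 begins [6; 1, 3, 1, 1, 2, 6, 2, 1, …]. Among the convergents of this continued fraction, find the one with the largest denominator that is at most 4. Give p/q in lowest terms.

27/4

a_0 = 6: 6/1  (≤ bound)
a_1 = 1: 7/1  (≤ bound)
a_2 = 3: 27/4  (≤ bound)
a_3 = 1: 34/5  (> 4, stop)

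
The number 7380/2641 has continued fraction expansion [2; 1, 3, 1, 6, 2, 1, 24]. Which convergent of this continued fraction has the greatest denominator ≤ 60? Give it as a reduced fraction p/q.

95/34

List convergents until the denominator exceeds the bound:
a_0 = 2: 2/1  (≤ bound)
a_1 = 1: 3/1  (≤ bound)
a_2 = 3: 11/4  (≤ bound)
a_3 = 1: 14/5  (≤ bound)
a_4 = 6: 95/34  (≤ bound)
a_5 = 2: 204/73  (> 60, stop)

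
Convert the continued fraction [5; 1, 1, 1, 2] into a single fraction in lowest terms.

45/8

Start with 2.
1 + 1/(2/1) = 1 + 1/2 = 3/2
1 + 1/(3/2) = 1 + 2/3 = 5/3
1 + 1/(5/3) = 1 + 3/5 = 8/5
5 + 1/(8/5) = 5 + 5/8 = 45/8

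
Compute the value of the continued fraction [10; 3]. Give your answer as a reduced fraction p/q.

Start with 3.
10 + 1/(3/1) = 10 + 1/3 = 31/3

31/3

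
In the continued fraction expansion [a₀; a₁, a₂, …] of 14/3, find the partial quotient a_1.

1

14 ÷ 3 → quotient 4, remainder 2
3 ÷ 2 → quotient 1, remainder 1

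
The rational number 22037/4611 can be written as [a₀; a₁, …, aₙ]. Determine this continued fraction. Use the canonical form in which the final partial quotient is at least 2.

Run the Euclidean algorithm, recording each quotient:
22037 ÷ 4611 → quotient 4, remainder 3593
4611 ÷ 3593 → quotient 1, remainder 1018
3593 ÷ 1018 → quotient 3, remainder 539
1018 ÷ 539 → quotient 1, remainder 479
539 ÷ 479 → quotient 1, remainder 60
479 ÷ 60 → quotient 7, remainder 59
60 ÷ 59 → quotient 1, remainder 1
59 ÷ 1 → quotient 59, remainder 0

[4; 1, 3, 1, 1, 7, 1, 59]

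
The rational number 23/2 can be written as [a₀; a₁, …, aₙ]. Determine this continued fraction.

Run the Euclidean algorithm, recording each quotient:
23 ÷ 2 → quotient 11, remainder 1
2 ÷ 1 → quotient 2, remainder 0

[11; 2]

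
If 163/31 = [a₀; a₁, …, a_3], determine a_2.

Run the Euclidean algorithm, recording each quotient:
163 ÷ 31 → quotient 5, remainder 8
31 ÷ 8 → quotient 3, remainder 7
8 ÷ 7 → quotient 1, remainder 1

1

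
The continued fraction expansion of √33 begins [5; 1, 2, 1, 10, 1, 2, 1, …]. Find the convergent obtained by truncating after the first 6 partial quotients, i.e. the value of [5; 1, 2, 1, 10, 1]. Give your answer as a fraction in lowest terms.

270/47

Work from the innermost term outward:
Start with 1.
10 + 1/(1/1) = 10 + 1/1 = 11/1
1 + 1/(11/1) = 1 + 1/11 = 12/11
2 + 1/(12/11) = 2 + 11/12 = 35/12
1 + 1/(35/12) = 1 + 12/35 = 47/35
5 + 1/(47/35) = 5 + 35/47 = 270/47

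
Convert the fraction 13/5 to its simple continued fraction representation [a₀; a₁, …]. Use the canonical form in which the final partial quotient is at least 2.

Repeatedly divide and take the remainder:
13 ÷ 5 → quotient 2, remainder 3
5 ÷ 3 → quotient 1, remainder 2
3 ÷ 2 → quotient 1, remainder 1
2 ÷ 1 → quotient 2, remainder 0

[2; 1, 1, 2]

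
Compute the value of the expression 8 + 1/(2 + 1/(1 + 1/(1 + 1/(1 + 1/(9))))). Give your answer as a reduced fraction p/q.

a_0 = 8: 8/1
a_1 = 2: 17/2
a_2 = 1: 25/3
a_3 = 1: 42/5
a_4 = 1: 67/8
a_5 = 9: 645/77

645/77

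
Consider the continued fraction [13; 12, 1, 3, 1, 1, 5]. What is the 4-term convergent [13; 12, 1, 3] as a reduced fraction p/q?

667/51

Use the convergent recurrence hₖ = aₖ·hₖ₋₁ + hₖ₋₂ (and likewise for the denominators kₖ):
a_0 = 13: 13/1
a_1 = 12: 157/12
a_2 = 1: 170/13
a_3 = 3: 667/51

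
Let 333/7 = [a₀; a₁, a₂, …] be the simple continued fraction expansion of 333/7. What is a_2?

333 = 47·7 + 4, so a_0 = 47
7 = 1·4 + 3, so a_1 = 1
4 = 1·3 + 1, so a_2 = 1

1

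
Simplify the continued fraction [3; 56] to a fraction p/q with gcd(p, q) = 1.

169/56

a_0 = 3: 3/1
a_1 = 56: 169/56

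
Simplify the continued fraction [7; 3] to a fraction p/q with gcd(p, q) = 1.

22/3

a_0 = 7: 7/1
a_1 = 3: 22/3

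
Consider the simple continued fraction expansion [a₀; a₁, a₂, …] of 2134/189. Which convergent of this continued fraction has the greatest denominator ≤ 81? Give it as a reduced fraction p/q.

621/55

a_0 = 11: 11/1  (≤ bound)
a_1 = 3: 34/3  (≤ bound)
a_2 = 2: 79/7  (≤ bound)
a_3 = 3: 271/24  (≤ bound)
a_4 = 2: 621/55  (≤ bound)
a_5 = 3: 2134/189  (> 81, stop)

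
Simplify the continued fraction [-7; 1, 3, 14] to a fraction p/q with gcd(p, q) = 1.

Compute successive convergents:
a_0 = -7: -7/1
a_1 = 1: -6/1
a_2 = 3: -25/4
a_3 = 14: -356/57

-356/57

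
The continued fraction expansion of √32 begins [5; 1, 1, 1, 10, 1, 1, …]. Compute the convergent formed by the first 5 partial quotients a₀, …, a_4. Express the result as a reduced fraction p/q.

181/32

a_0 = 5: 5/1
a_1 = 1: 6/1
a_2 = 1: 11/2
a_3 = 1: 17/3
a_4 = 10: 181/32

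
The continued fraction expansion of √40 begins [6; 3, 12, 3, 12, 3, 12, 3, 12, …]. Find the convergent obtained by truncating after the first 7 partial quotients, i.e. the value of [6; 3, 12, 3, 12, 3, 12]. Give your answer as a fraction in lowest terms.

337434/53353

Use the convergent recurrence hₖ = aₖ·hₖ₋₁ + hₖ₋₂ (and likewise for the denominators kₖ):
a_0 = 6: 6/1
a_1 = 3: 19/3
a_2 = 12: 234/37
a_3 = 3: 721/114
a_4 = 12: 8886/1405
a_5 = 3: 27379/4329
a_6 = 12: 337434/53353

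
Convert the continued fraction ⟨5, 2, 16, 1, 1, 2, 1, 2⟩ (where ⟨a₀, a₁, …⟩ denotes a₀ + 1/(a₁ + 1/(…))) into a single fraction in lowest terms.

Collapse the nested fraction from the inside out:
Start with 2.
1 + 1/(2/1) = 1 + 1/2 = 3/2
2 + 1/(3/2) = 2 + 2/3 = 8/3
1 + 1/(8/3) = 1 + 3/8 = 11/8
1 + 1/(11/8) = 1 + 8/11 = 19/11
16 + 1/(19/11) = 16 + 11/19 = 315/19
2 + 1/(315/19) = 2 + 19/315 = 649/315
5 + 1/(649/315) = 5 + 315/649 = 3560/649

3560/649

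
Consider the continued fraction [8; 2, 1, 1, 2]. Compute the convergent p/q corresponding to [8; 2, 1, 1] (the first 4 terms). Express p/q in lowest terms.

Starting at the tail and folding back:
Start with 1.
1 + 1/(1/1) = 1 + 1/1 = 2/1
2 + 1/(2/1) = 2 + 1/2 = 5/2
8 + 1/(5/2) = 8 + 2/5 = 42/5

42/5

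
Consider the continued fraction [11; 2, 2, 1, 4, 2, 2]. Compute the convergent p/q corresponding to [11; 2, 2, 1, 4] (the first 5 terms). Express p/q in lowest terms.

377/33

a_0 = 11: 11/1
a_1 = 2: 23/2
a_2 = 2: 57/5
a_3 = 1: 80/7
a_4 = 4: 377/33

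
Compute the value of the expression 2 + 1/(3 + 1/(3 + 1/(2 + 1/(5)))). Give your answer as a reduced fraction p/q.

Build up convergents one term at a time:
a_0 = 2: 2/1
a_1 = 3: 7/3
a_2 = 3: 23/10
a_3 = 2: 53/23
a_4 = 5: 288/125

288/125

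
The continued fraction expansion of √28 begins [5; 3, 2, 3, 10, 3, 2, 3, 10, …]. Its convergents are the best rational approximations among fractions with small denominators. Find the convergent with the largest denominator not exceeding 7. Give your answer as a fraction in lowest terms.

List convergents until the denominator exceeds the bound:
a_0 = 5: 5/1  (≤ bound)
a_1 = 3: 16/3  (≤ bound)
a_2 = 2: 37/7  (≤ bound)
a_3 = 3: 127/24  (> 7, stop)

37/7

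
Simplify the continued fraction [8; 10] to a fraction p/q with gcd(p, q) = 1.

Starting at the tail and folding back:
Start with 10.
8 + 1/(10/1) = 8 + 1/10 = 81/10

81/10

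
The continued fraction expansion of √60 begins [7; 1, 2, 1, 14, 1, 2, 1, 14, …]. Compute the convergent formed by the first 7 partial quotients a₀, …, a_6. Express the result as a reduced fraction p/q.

1433/185

a_0 = 7: 7/1
a_1 = 1: 8/1
a_2 = 2: 23/3
a_3 = 1: 31/4
a_4 = 14: 457/59
a_5 = 1: 488/63
a_6 = 2: 1433/185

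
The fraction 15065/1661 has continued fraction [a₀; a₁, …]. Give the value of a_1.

Apply division with remainder until the remainder is 0:
15065 = 9·1661 + 116, so a_0 = 9
1661 = 14·116 + 37, so a_1 = 14

14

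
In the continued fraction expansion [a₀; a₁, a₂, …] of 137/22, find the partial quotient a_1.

Apply division with remainder until the remainder is 0:
⌊137/22⌋ = 6, remainder 5
⌊22/5⌋ = 4, remainder 2

4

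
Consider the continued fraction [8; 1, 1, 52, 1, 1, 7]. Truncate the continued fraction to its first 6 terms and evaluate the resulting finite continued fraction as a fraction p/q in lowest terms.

Work from the innermost term outward:
Start with 1.
1 + 1/(1/1) = 1 + 1/1 = 2/1
52 + 1/(2/1) = 52 + 1/2 = 105/2
1 + 1/(105/2) = 1 + 2/105 = 107/105
1 + 1/(107/105) = 1 + 105/107 = 212/107
8 + 1/(212/107) = 8 + 107/212 = 1803/212

1803/212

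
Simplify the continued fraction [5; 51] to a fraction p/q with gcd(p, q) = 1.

a_0 = 5: 5/1
a_1 = 51: 256/51

256/51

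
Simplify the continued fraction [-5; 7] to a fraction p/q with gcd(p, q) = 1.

-34/7

a_0 = -5: -5/1
a_1 = 7: -34/7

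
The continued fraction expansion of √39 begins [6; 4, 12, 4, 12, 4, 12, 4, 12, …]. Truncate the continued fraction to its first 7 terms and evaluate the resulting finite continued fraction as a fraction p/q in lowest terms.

764394/122401

Collapse the nested fraction from the inside out:
Start with 12.
4 + 1/(12/1) = 4 + 1/12 = 49/12
12 + 1/(49/12) = 12 + 12/49 = 600/49
4 + 1/(600/49) = 4 + 49/600 = 2449/600
12 + 1/(2449/600) = 12 + 600/2449 = 29988/2449
4 + 1/(29988/2449) = 4 + 2449/29988 = 122401/29988
6 + 1/(122401/29988) = 6 + 29988/122401 = 764394/122401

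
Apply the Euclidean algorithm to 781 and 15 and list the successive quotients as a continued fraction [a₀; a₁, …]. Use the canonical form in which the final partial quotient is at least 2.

781 ÷ 15 → quotient 52, remainder 1
15 ÷ 1 → quotient 15, remainder 0

[52; 15]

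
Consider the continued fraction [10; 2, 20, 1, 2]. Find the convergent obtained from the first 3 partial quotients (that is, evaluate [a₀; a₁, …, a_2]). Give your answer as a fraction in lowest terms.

430/41

a_0 = 10: 10/1
a_1 = 2: 21/2
a_2 = 20: 430/41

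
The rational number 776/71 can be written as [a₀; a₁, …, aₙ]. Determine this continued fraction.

776 ÷ 71 → quotient 10, remainder 66
71 ÷ 66 → quotient 1, remainder 5
66 ÷ 5 → quotient 13, remainder 1
5 ÷ 1 → quotient 5, remainder 0

[10; 1, 13, 5]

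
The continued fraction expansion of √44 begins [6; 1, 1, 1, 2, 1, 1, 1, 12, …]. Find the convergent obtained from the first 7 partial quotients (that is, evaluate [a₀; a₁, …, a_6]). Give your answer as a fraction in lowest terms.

126/19

a_0 = 6: 6/1
a_1 = 1: 7/1
a_2 = 1: 13/2
a_3 = 1: 20/3
a_4 = 2: 53/8
a_5 = 1: 73/11
a_6 = 1: 126/19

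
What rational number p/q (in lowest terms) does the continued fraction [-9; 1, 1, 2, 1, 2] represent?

-160/19

Start with 2.
1 + 1/(2/1) = 1 + 1/2 = 3/2
2 + 1/(3/2) = 2 + 2/3 = 8/3
1 + 1/(8/3) = 1 + 3/8 = 11/8
1 + 1/(11/8) = 1 + 8/11 = 19/11
-9 + 1/(19/11) = -9 + 11/19 = -160/19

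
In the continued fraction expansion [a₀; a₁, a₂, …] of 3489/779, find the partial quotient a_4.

⌊3489/779⌋ = 4, remainder 373
⌊779/373⌋ = 2, remainder 33
⌊373/33⌋ = 11, remainder 10
⌊33/10⌋ = 3, remainder 3
⌊10/3⌋ = 3, remainder 1

3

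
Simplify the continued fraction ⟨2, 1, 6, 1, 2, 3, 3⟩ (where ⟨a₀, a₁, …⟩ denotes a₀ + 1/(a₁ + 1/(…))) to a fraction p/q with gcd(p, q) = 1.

729/254

a_0 = 2: 2/1
a_1 = 1: 3/1
a_2 = 6: 20/7
a_3 = 1: 23/8
a_4 = 2: 66/23
a_5 = 3: 221/77
a_6 = 3: 729/254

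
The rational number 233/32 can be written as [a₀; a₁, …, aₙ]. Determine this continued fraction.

233 = 7·32 + 9, so a_0 = 7
32 = 3·9 + 5, so a_1 = 3
9 = 1·5 + 4, so a_2 = 1
5 = 1·4 + 1, so a_3 = 1
4 = 4·1 + 0, so a_4 = 4

[7; 3, 1, 1, 4]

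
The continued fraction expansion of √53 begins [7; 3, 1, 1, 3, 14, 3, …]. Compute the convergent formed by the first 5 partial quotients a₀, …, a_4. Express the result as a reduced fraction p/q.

182/25

Build up convergents one term at a time:
a_0 = 7: 7/1
a_1 = 3: 22/3
a_2 = 1: 29/4
a_3 = 1: 51/7
a_4 = 3: 182/25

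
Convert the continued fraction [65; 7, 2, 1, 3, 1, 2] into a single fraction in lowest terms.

Work from the innermost term outward:
Start with 2.
1 + 1/(2/1) = 1 + 1/2 = 3/2
3 + 1/(3/2) = 3 + 2/3 = 11/3
1 + 1/(11/3) = 1 + 3/11 = 14/11
2 + 1/(14/11) = 2 + 11/14 = 39/14
7 + 1/(39/14) = 7 + 14/39 = 287/39
65 + 1/(287/39) = 65 + 39/287 = 18694/287

18694/287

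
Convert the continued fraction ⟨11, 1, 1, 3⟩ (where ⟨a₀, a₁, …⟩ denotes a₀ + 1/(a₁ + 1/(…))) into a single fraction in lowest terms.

Compute successive convergents:
a_0 = 11: 11/1
a_1 = 1: 12/1
a_2 = 1: 23/2
a_3 = 3: 81/7

81/7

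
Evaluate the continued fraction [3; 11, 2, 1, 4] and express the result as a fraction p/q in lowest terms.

491/159

Start with 4.
1 + 1/(4/1) = 1 + 1/4 = 5/4
2 + 1/(5/4) = 2 + 4/5 = 14/5
11 + 1/(14/5) = 11 + 5/14 = 159/14
3 + 1/(159/14) = 3 + 14/159 = 491/159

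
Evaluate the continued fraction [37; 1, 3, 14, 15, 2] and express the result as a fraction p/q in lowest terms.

Collapse the nested fraction from the inside out:
Start with 2.
15 + 1/(2/1) = 15 + 1/2 = 31/2
14 + 1/(31/2) = 14 + 2/31 = 436/31
3 + 1/(436/31) = 3 + 31/436 = 1339/436
1 + 1/(1339/436) = 1 + 436/1339 = 1775/1339
37 + 1/(1775/1339) = 37 + 1339/1775 = 67014/1775

67014/1775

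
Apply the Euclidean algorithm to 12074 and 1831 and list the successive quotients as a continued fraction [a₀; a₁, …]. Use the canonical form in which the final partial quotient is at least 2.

Repeatedly divide and take the remainder:
12074 ÷ 1831 → quotient 6, remainder 1088
1831 ÷ 1088 → quotient 1, remainder 743
1088 ÷ 743 → quotient 1, remainder 345
743 ÷ 345 → quotient 2, remainder 53
345 ÷ 53 → quotient 6, remainder 27
53 ÷ 27 → quotient 1, remainder 26
27 ÷ 26 → quotient 1, remainder 1
26 ÷ 1 → quotient 26, remainder 0

[6; 1, 1, 2, 6, 1, 1, 26]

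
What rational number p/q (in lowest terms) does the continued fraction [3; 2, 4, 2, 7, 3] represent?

1611/467

Starting at the tail and folding back:
Start with 3.
7 + 1/(3/1) = 7 + 1/3 = 22/3
2 + 1/(22/3) = 2 + 3/22 = 47/22
4 + 1/(47/22) = 4 + 22/47 = 210/47
2 + 1/(210/47) = 2 + 47/210 = 467/210
3 + 1/(467/210) = 3 + 210/467 = 1611/467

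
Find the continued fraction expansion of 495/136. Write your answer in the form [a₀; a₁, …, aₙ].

[3; 1, 1, 1, 3, 2, 5]

⌊495/136⌋ = 3, remainder 87
⌊136/87⌋ = 1, remainder 49
⌊87/49⌋ = 1, remainder 38
⌊49/38⌋ = 1, remainder 11
⌊38/11⌋ = 3, remainder 5
⌊11/5⌋ = 2, remainder 1
⌊5/1⌋ = 5, remainder 0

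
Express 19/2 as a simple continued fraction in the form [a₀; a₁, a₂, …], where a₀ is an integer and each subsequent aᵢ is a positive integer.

19 = 9·2 + 1, so a_0 = 9
2 = 2·1 + 0, so a_1 = 2

[9; 2]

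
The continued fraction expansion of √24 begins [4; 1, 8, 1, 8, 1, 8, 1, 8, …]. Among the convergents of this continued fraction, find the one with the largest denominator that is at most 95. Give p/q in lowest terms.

a_0 = 4: 4/1  (≤ bound)
a_1 = 1: 5/1  (≤ bound)
a_2 = 8: 44/9  (≤ bound)
a_3 = 1: 49/10  (≤ bound)
a_4 = 8: 436/89  (≤ bound)
a_5 = 1: 485/99  (> 95, stop)

436/89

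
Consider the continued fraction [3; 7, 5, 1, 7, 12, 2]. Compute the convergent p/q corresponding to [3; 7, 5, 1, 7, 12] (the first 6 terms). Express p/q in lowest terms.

12831/4087

Use the convergent recurrence hₖ = aₖ·hₖ₋₁ + hₖ₋₂ (and likewise for the denominators kₖ):
a_0 = 3: 3/1
a_1 = 7: 22/7
a_2 = 5: 113/36
a_3 = 1: 135/43
a_4 = 7: 1058/337
a_5 = 12: 12831/4087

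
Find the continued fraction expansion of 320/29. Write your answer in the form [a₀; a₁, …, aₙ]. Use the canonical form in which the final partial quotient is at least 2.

[11; 29]

320 = 11·29 + 1, so a_0 = 11
29 = 29·1 + 0, so a_1 = 29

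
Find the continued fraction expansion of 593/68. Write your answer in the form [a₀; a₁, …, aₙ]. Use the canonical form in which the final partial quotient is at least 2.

593 = 8·68 + 49, so a_0 = 8
68 = 1·49 + 19, so a_1 = 1
49 = 2·19 + 11, so a_2 = 2
19 = 1·11 + 8, so a_3 = 1
11 = 1·8 + 3, so a_4 = 1
8 = 2·3 + 2, so a_5 = 2
3 = 1·2 + 1, so a_6 = 1
2 = 2·1 + 0, so a_7 = 2

[8; 1, 2, 1, 1, 2, 1, 2]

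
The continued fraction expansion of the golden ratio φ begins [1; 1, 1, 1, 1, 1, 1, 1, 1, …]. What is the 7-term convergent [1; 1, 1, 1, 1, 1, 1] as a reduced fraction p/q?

21/13

Use the convergent recurrence hₖ = aₖ·hₖ₋₁ + hₖ₋₂ (and likewise for the denominators kₖ):
a_0 = 1: 1/1
a_1 = 1: 2/1
a_2 = 1: 3/2
a_3 = 1: 5/3
a_4 = 1: 8/5
a_5 = 1: 13/8
a_6 = 1: 21/13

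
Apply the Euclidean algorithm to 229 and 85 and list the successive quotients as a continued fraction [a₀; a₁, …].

[2; 1, 2, 3, 1, 2, 2]

Repeatedly divide and take the remainder:
229 ÷ 85 → quotient 2, remainder 59
85 ÷ 59 → quotient 1, remainder 26
59 ÷ 26 → quotient 2, remainder 7
26 ÷ 7 → quotient 3, remainder 5
7 ÷ 5 → quotient 1, remainder 2
5 ÷ 2 → quotient 2, remainder 1
2 ÷ 1 → quotient 2, remainder 0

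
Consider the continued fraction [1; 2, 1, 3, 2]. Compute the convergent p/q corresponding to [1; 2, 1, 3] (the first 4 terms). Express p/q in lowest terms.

15/11

Start with 3.
1 + 1/(3/1) = 1 + 1/3 = 4/3
2 + 1/(4/3) = 2 + 3/4 = 11/4
1 + 1/(11/4) = 1 + 4/11 = 15/11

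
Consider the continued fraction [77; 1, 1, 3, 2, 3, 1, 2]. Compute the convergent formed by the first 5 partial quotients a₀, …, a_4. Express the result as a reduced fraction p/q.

1241/16

Start with 2.
3 + 1/(2/1) = 3 + 1/2 = 7/2
1 + 1/(7/2) = 1 + 2/7 = 9/7
1 + 1/(9/7) = 1 + 7/9 = 16/9
77 + 1/(16/9) = 77 + 9/16 = 1241/16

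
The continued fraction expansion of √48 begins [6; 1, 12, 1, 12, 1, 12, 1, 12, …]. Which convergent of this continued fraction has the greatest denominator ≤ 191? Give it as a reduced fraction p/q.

1254/181

a_0 = 6: 6/1  (≤ bound)
a_1 = 1: 7/1  (≤ bound)
a_2 = 12: 90/13  (≤ bound)
a_3 = 1: 97/14  (≤ bound)
a_4 = 12: 1254/181  (≤ bound)
a_5 = 1: 1351/195  (> 191, stop)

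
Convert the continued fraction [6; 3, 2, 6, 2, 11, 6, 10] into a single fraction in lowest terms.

Starting at the tail and folding back:
Start with 10.
6 + 1/(10/1) = 6 + 1/10 = 61/10
11 + 1/(61/10) = 11 + 10/61 = 681/61
2 + 1/(681/61) = 2 + 61/681 = 1423/681
6 + 1/(1423/681) = 6 + 681/1423 = 9219/1423
2 + 1/(9219/1423) = 2 + 1423/9219 = 19861/9219
3 + 1/(19861/9219) = 3 + 9219/19861 = 68802/19861
6 + 1/(68802/19861) = 6 + 19861/68802 = 432673/68802

432673/68802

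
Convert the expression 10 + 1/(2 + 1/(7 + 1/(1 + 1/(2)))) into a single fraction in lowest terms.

Start with 2.
1 + 1/(2/1) = 1 + 1/2 = 3/2
7 + 1/(3/2) = 7 + 2/3 = 23/3
2 + 1/(23/3) = 2 + 3/23 = 49/23
10 + 1/(49/23) = 10 + 23/49 = 513/49

513/49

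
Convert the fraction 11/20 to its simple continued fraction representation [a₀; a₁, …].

[0; 1, 1, 4, 2]

Run the Euclidean algorithm, recording each quotient:
11 ÷ 20 → quotient 0, remainder 11
20 ÷ 11 → quotient 1, remainder 9
11 ÷ 9 → quotient 1, remainder 2
9 ÷ 2 → quotient 4, remainder 1
2 ÷ 1 → quotient 2, remainder 0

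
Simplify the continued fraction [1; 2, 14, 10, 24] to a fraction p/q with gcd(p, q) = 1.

10435/7037

a_0 = 1: 1/1
a_1 = 2: 3/2
a_2 = 14: 43/29
a_3 = 10: 433/292
a_4 = 24: 10435/7037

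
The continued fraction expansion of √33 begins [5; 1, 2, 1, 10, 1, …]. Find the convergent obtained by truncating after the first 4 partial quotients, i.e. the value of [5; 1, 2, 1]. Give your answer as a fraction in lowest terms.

23/4

Start with 1.
2 + 1/(1/1) = 2 + 1/1 = 3/1
1 + 1/(3/1) = 1 + 1/3 = 4/3
5 + 1/(4/3) = 5 + 3/4 = 23/4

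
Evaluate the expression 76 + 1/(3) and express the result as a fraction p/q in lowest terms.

Work from the innermost term outward:
Start with 3.
76 + 1/(3/1) = 76 + 1/3 = 229/3

229/3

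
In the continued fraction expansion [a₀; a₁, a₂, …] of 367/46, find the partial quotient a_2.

Apply division with remainder until the remainder is 0:
367 ÷ 46 → quotient 7, remainder 45
46 ÷ 45 → quotient 1, remainder 1
45 ÷ 1 → quotient 45, remainder 0

45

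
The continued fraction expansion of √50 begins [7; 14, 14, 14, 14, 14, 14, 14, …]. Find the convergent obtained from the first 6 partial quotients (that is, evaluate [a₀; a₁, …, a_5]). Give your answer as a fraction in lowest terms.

3880899/548842

a_0 = 7: 7/1
a_1 = 14: 99/14
a_2 = 14: 1393/197
a_3 = 14: 19601/2772
a_4 = 14: 275807/39005
a_5 = 14: 3880899/548842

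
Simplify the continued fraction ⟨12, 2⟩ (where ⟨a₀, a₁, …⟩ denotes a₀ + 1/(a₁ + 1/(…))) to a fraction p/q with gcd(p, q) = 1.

Use the convergent recurrence hₖ = aₖ·hₖ₋₁ + hₖ₋₂ (and likewise for the denominators kₖ):
a_0 = 12: 12/1
a_1 = 2: 25/2

25/2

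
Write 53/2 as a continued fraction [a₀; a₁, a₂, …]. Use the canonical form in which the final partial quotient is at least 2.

Apply division with remainder until the remainder is 0:
53 ÷ 2 → quotient 26, remainder 1
2 ÷ 1 → quotient 2, remainder 0

[26; 2]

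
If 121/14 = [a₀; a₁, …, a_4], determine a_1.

1

121 ÷ 14 → quotient 8, remainder 9
14 ÷ 9 → quotient 1, remainder 5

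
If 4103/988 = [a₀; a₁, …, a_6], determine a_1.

4103 ÷ 988 → quotient 4, remainder 151
988 ÷ 151 → quotient 6, remainder 82

6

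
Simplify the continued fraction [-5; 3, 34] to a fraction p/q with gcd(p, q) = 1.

-481/103

a_0 = -5: -5/1
a_1 = 3: -14/3
a_2 = 34: -481/103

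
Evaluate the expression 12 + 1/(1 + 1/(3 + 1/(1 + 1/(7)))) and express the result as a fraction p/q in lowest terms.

499/39

Collapse the nested fraction from the inside out:
Start with 7.
1 + 1/(7/1) = 1 + 1/7 = 8/7
3 + 1/(8/7) = 3 + 7/8 = 31/8
1 + 1/(31/8) = 1 + 8/31 = 39/31
12 + 1/(39/31) = 12 + 31/39 = 499/39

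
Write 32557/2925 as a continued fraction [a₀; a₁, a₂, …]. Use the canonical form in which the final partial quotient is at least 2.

[11; 7, 1, 1, 1, 10, 1, 10]

Run the Euclidean algorithm, recording each quotient:
32557 ÷ 2925 → quotient 11, remainder 382
2925 ÷ 382 → quotient 7, remainder 251
382 ÷ 251 → quotient 1, remainder 131
251 ÷ 131 → quotient 1, remainder 120
131 ÷ 120 → quotient 1, remainder 11
120 ÷ 11 → quotient 10, remainder 10
11 ÷ 10 → quotient 1, remainder 1
10 ÷ 1 → quotient 10, remainder 0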